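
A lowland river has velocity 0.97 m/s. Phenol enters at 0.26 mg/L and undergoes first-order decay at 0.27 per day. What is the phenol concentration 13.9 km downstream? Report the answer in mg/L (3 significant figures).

Travel time t = 13.9 km / 0.97 m/s = 1.39e+04/0.97 = 1.433e+04 s = 0.1659 d.
First-order decay: C = 0.26·exp(−0.27·0.1659) = 0.26·0.9562 = 0.2486 mg/L.

0.249 mg/L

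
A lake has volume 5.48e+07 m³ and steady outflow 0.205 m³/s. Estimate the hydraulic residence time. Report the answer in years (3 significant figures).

8.47 yr

Q = 0.205 m³/s × 3.156e+07 s/yr = 6.469e+06 m³/yr.
Hydraulic residence time τ = V/Q = 5.48e+07/6.469e+06 = 8.471 yr.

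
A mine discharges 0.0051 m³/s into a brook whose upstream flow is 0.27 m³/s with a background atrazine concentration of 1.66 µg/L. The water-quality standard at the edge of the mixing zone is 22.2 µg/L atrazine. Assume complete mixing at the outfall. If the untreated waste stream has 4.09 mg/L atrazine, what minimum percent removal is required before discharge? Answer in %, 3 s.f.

72.9 %

1.66 µg/L = 0.00166 mg/L.
22.2 µg/L = 0.0222 mg/L.
Mass balance: 0.0222·0.2751 = 0.0051·Cₑ + 0.27·0.00166.
Cₑ = (0.006107 − 0.0004482) / 0.0051 = 1.11 mg/L.
Required removal = 1 − 1.11/4.09 = 72.87 %.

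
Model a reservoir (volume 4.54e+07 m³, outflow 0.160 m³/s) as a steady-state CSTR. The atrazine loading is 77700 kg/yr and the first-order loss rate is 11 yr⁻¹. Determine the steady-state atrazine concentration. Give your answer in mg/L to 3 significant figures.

0.154 mg/L

Outflow Q = 0.160 m³/s × 3.156e+07 s/yr = 5.049e+06 m³/yr.
Steady-state CSTR mass balance: W = Q·C + k·V·C, so C = W/(Q + kV).
Q + kV = 5.049e+06 + 11·4.54e+07 = 5.044e+08 m³/yr.
C = 77700/5.044e+08 = 0.000154 kg/m³ = 0.154 mg/L.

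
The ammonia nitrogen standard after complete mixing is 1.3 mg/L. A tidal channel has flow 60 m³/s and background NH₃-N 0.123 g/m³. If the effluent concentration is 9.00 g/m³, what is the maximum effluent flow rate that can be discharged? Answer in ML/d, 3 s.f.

792 ML/d

Mass balance at complete mixing: C_std·(Q_w + Q_r) = Q_w·C_e + Q_r·C_b.
Rearranging, Q_w = Q_r·(C_std − C_b)/(C_e − C_std) = 60·(1.3 − 0.123) / (9 − 1.3) = 9.171 m³/s.
= 792.4 ML/d.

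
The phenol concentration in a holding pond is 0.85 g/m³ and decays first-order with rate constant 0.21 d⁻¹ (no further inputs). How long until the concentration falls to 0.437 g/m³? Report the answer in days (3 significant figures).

3.17 d

t = ln(C₀/C)/k = ln(0.85/0.437)/0.21 = 0.6653/0.21 = 3.168 d.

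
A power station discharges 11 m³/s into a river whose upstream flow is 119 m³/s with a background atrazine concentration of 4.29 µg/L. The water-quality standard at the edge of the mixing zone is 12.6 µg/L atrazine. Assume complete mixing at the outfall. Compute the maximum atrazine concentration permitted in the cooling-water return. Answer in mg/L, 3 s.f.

4.29 µg/L = 0.00429 mg/L.
12.6 µg/L = 0.0126 mg/L.
Mass balance: 0.0126·130 = 11·Cₑ + 119·0.00429.
Cₑ = (1.638 − 0.5105) / 11 = 0.1025 mg/L.

0.102 mg/L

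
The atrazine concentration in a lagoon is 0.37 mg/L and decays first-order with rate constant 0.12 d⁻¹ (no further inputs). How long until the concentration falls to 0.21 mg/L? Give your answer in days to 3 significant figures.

t = ln(C₀/C)/k = ln(0.37/0.21)/0.12 = 0.5664/0.12 = 4.72 d.

4.72 d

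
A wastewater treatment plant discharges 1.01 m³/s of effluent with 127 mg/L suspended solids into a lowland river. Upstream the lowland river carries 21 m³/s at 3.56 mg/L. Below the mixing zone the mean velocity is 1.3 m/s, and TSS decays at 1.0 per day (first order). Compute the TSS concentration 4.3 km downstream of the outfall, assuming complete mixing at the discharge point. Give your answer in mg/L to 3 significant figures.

8.88 mg/L

After complete mixing, C₀ = (1.01·127 + 21·3.56) / 22.01 = 9.224 mg/L.
Travel time t = 4300 m / 1.3 m/s = 3308 s = 0.03828 d.
C = 9.224·exp(−1.0·0.03828) = 9.224·0.9624 = 8.878 mg/L.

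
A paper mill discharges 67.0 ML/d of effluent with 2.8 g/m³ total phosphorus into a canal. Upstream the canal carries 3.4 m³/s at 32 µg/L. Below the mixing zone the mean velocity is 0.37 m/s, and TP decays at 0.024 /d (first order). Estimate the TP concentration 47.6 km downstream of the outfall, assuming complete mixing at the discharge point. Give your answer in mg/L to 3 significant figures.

67.0 ML/d = 0.7755 m³/s.
32 µg/L = 0.032 mg/L.
After complete mixing, C₀ = (0.7755·2.8 + 3.4·0.032) / 4.175 = 0.5461 mg/L.
Travel time t = 4.76e+04 m / 0.37 m/s = 1.286e+05 s = 1.489 d.
C = 0.5461·exp(−0.024·1.489) = 0.5461·0.9649 = 0.5269 mg/L.

0.527 mg/L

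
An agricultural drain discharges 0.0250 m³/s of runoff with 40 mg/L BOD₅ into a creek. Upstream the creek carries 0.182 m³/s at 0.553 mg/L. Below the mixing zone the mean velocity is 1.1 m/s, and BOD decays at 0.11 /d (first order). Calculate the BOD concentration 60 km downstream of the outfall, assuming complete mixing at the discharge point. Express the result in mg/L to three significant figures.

4.96 mg/L

After complete mixing, C₀ = (0.025·40 + 0.182·0.553) / 0.207 = 5.317 mg/L.
Travel time t = 6e+04 m / 1.1 m/s = 5.455e+04 s = 0.6313 d.
C = 5.317·exp(−0.11·0.6313) = 5.317·0.9329 = 4.96 mg/L.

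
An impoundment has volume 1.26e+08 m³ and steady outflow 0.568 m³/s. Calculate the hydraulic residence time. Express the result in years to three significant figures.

7.03 yr

Q = 0.568 m³/s × 3.156e+07 s/yr = 1.792e+07 m³/yr.
Hydraulic residence time τ = V/Q = 1.26e+08/1.792e+07 = 7.029 yr.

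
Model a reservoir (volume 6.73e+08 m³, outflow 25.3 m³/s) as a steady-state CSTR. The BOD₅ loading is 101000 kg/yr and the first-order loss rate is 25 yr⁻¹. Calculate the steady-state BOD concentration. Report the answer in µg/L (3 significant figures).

5.73 µg/L

Outflow Q = 25.3 m³/s × 3.156e+07 s/yr = 7.984e+08 m³/yr.
Steady-state CSTR mass balance: W = Q·C + k·V·C, so C = W/(Q + kV).
Q + kV = 7.984e+08 + 25·6.73e+08 = 1.762e+10 m³/yr.
C = 101000/1.762e+10 = 5.731e-06 kg/m³ = 0.005731 mg/L = 5.731 µg/L.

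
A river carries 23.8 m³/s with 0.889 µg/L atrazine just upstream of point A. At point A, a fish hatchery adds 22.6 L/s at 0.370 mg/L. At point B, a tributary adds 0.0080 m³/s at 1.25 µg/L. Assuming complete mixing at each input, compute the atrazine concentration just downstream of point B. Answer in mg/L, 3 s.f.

0.00124 mg/L

0.889 µg/L = 0.000889 mg/L.
22.6 L/s = 0.0226 m³/s.
After input A: C = (23.8·0.000889 + 0.0226·0.37) / 23.82 = 0.001239 mg/L.
1.25 µg/L = 0.00125 mg/L.
After input B: C = (23.82·0.001239 + 0.008·0.00125) / 23.83 = 0.001239 mg/L.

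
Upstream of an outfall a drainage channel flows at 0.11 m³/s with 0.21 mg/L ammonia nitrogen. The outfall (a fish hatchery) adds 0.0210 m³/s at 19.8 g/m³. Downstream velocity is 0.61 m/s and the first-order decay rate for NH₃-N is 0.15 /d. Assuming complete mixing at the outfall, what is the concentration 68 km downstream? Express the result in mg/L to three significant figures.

2.76 mg/L

After complete mixing, C₀ = (0.021·19.8 + 0.11·0.21) / 0.131 = 3.35 mg/L.
Travel time t = 6.8e+04 m / 0.61 m/s = 1.115e+05 s = 1.29 d.
C = 3.35·exp(−0.15·1.29) = 3.35·0.824 = 2.761 mg/L.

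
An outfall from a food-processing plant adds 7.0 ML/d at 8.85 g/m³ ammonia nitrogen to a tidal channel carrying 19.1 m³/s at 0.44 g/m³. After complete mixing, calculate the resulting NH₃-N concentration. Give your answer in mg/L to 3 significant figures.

7.0 ML/d = 0.08102 m³/s.
By mass balance at complete mixing, C = (0.08102·8.85 + 19.1·0.44) / (0.08102 + 19.1) = 9.121/19.18 = 0.4755 mg/L.

0.476 mg/L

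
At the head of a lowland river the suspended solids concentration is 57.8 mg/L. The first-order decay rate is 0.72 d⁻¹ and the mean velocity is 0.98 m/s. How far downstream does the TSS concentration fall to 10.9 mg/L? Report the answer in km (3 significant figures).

From C = C₀·e^(−kt), t = ln(C₀/C)/k = ln(57.8/10.9)/0.72 = 1.668/0.72 = 2.317 d.
Distance = v·t = 0.98 m/s × 2.002e+05 s = 1.962e+05 m = 196.2 km.

196 km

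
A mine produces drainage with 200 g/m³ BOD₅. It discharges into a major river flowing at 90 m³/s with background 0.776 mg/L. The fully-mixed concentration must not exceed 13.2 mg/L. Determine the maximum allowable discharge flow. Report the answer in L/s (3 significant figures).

Mass balance at complete mixing: C_std·(Q_w + Q_r) = Q_w·C_e + Q_r·C_b.
Rearranging, Q_w = Q_r·(C_std − C_b)/(C_e − C_std) = 90·(13.2 − 0.776) / (200 − 13.2) = 5.986 m³/s.
= 5986 L/s.

5990 L/s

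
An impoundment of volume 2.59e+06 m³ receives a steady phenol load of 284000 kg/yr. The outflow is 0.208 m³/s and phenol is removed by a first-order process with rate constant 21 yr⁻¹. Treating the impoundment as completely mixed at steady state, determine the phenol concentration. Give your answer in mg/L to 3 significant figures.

4.66 mg/L

Outflow Q = 0.208 m³/s × 3.156e+07 s/yr = 6.564e+06 m³/yr.
Steady-state CSTR mass balance: W = Q·C + k·V·C, so C = W/(Q + kV).
Q + kV = 6.564e+06 + 21·2.59e+06 = 6.095e+07 m³/yr.
C = 284000/6.095e+07 = 0.004659 kg/m³ = 4.659 mg/L.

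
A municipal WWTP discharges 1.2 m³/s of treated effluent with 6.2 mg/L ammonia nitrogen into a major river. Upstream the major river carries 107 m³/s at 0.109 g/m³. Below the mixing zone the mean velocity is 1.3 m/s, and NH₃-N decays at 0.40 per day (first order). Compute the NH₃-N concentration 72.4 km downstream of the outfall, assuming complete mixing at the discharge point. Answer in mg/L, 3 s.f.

0.136 mg/L

After complete mixing, C₀ = (1.2·6.2 + 107·0.109) / 108.2 = 0.1766 mg/L.
Travel time t = 7.24e+04 m / 1.3 m/s = 5.569e+04 s = 0.6446 d.
C = 0.1766·exp(−0.40·0.6446) = 0.1766·0.7727 = 0.1364 mg/L.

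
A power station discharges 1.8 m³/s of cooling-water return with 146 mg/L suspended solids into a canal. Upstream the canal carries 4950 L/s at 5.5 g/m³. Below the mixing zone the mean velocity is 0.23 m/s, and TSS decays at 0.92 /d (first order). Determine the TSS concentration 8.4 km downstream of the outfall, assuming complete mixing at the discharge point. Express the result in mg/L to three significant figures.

29.1 mg/L

4950 L/s = 4.95 m³/s.
After complete mixing, C₀ = (1.8·146 + 4.95·5.5) / 6.75 = 42.97 mg/L.
Travel time t = 8400 m / 0.23 m/s = 3.652e+04 s = 0.4227 d.
C = 42.97·exp(−0.92·0.4227) = 42.97·0.6778 = 29.12 mg/L.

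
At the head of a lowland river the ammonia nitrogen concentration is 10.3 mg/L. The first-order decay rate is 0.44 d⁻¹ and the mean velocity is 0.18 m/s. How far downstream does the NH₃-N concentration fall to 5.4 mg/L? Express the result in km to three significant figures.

22.8 km

From C = C₀·e^(−kt), t = ln(C₀/C)/k = ln(10.3/5.4)/0.44 = 0.6457/0.44 = 1.468 d.
Distance = v·t = 0.18 m/s × 1.268e+05 s = 2.282e+04 m = 22.82 km.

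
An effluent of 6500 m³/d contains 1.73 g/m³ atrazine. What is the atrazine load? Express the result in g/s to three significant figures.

6500 m³/d = 0.07523 m³/s.
Mass flux = Q·C = 0.07523 m³/s × 1.73 g/m³ = 0.1302 g/s.

0.130 g/s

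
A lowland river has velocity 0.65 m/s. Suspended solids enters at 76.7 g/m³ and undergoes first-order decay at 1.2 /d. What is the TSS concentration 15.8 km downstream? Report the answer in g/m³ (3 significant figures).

Travel time t = 15.8 km / 0.65 m/s = 1.58e+04/0.65 = 2.431e+04 s = 0.2813 d.
First-order decay: C = 76.7·exp(−1.2·0.2813) = 76.7·0.7135 = 54.72 g/m³.

54.7 g/m³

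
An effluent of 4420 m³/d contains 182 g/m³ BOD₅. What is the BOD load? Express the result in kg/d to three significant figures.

804 kg/d

4420 m³/d = 0.05116 m³/s.
Mass flux = Q·C = 0.05116 m³/s × 182 g/m³ = 9.311 g/s.
= 9.311 g/s × 86.4 = 804.4 kg/d.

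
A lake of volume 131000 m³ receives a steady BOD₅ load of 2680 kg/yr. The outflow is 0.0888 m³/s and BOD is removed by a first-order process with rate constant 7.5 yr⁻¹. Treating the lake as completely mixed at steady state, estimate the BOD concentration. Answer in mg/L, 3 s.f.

0.708 mg/L

Outflow Q = 0.0888 m³/s × 3.156e+07 s/yr = 2.802e+06 m³/yr.
Steady-state CSTR mass balance: W = Q·C + k·V·C, so C = W/(Q + kV).
Q + kV = 2.802e+06 + 7.5·131000 = 3.785e+06 m³/yr.
C = 2680/3.785e+06 = 0.0007081 kg/m³ = 0.7081 mg/L.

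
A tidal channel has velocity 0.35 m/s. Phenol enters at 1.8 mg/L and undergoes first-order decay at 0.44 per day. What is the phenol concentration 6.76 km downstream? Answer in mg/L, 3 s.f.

1.63 mg/L

Travel time t = 6.76 km / 0.35 m/s = 6760/0.35 = 1.931e+04 s = 0.2235 d.
First-order decay: C = 1.8·exp(−0.44·0.2235) = 1.8·0.9063 = 1.631 mg/L.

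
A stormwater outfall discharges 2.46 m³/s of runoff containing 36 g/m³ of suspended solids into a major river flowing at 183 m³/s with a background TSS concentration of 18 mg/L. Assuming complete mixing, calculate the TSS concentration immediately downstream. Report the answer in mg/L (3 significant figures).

Flow-weighted mixing gives C = (2.46·36 + 183·18) / (2.46 + 183) = 3383/185.5 = 18.24 mg/L.

18.2 mg/L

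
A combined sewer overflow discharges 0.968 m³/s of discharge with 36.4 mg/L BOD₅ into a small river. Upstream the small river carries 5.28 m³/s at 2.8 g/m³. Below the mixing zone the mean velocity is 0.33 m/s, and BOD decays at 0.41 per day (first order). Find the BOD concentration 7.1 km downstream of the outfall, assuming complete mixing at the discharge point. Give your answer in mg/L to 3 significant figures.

After complete mixing, C₀ = (0.968·36.4 + 5.28·2.8) / 6.248 = 8.006 mg/L.
Travel time t = 7100 m / 0.33 m/s = 2.152e+04 s = 0.249 d.
C = 8.006·exp(−0.41·0.249) = 8.006·0.9029 = 7.229 mg/L.

7.23 mg/L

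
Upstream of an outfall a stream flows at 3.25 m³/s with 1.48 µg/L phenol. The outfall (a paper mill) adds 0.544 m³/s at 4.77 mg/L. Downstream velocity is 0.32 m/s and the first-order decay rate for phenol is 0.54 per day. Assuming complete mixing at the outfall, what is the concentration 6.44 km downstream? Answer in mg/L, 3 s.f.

1.48 µg/L = 0.00148 mg/L.
After complete mixing, C₀ = (0.544·4.77 + 3.25·0.00148) / 3.794 = 0.6852 mg/L.
Travel time t = 6440 m / 0.32 m/s = 2.012e+04 s = 0.2329 d.
C = 0.6852·exp(−0.54·0.2329) = 0.6852·0.8818 = 0.6042 mg/L.

0.604 mg/L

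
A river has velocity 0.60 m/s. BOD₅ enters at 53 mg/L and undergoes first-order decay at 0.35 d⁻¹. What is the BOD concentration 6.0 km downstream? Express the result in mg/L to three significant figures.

Travel time t = 6.0 km / 0.60 m/s = 6000/0.60 = 1e+04 s = 0.1157 d.
First-order decay: C = 53·exp(−0.35·0.1157) = 53·0.9603 = 50.9 mg/L.

50.9 mg/L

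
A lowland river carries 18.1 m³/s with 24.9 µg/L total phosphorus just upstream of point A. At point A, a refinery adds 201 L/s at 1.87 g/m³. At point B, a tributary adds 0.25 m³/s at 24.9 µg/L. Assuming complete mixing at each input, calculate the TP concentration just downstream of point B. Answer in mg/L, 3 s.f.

0.0449 mg/L

24.9 µg/L = 0.0249 mg/L.
201 L/s = 0.201 m³/s.
After input A: C = (18.1·0.0249 + 0.201·1.87) / 18.3 = 0.04516 mg/L.
24.9 µg/L = 0.0249 mg/L.
After input B: C = (18.3·0.04516 + 0.25·0.0249) / 18.55 = 0.04489 mg/L.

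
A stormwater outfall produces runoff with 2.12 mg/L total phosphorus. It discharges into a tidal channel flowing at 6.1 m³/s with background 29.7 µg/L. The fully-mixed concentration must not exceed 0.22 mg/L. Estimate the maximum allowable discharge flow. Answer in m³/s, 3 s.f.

0.611 m³/s

29.7 µg/L = 0.0297 mg/L.
Mass balance at complete mixing: C_std·(Q_w + Q_r) = Q_w·C_e + Q_r·C_b.
Rearranging, Q_w = Q_r·(C_std − C_b)/(C_e − C_std) = 6.1·(0.22 − 0.0297) / (2.12 − 0.22) = 0.611 m³/s.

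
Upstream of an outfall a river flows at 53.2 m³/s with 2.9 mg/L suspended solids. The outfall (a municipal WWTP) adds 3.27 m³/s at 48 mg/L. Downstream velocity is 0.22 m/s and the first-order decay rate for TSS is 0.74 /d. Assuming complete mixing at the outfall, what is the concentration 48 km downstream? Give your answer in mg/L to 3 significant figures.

0.851 mg/L

After complete mixing, C₀ = (3.27·48 + 53.2·2.9) / 56.47 = 5.512 mg/L.
Travel time t = 4.8e+04 m / 0.22 m/s = 2.182e+05 s = 2.525 d.
C = 5.512·exp(−0.74·2.525) = 5.512·0.1543 = 0.8506 mg/L.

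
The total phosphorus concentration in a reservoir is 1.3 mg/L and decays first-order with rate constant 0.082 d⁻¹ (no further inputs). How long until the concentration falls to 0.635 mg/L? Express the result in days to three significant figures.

t = ln(C₀/C)/k = ln(1.3/0.635)/0.082 = 0.7165/0.082 = 8.738 d.

8.74 d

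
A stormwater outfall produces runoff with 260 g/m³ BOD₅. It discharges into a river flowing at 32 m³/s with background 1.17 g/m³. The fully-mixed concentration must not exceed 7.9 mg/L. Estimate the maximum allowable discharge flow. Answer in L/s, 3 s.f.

854 L/s

Mass balance at complete mixing: C_std·(Q_w + Q_r) = Q_w·C_e + Q_r·C_b.
Rearranging, Q_w = Q_r·(C_std − C_b)/(C_e − C_std) = 32·(7.9 − 1.17) / (260 − 7.9) = 0.8543 m³/s.
= 854.3 L/s.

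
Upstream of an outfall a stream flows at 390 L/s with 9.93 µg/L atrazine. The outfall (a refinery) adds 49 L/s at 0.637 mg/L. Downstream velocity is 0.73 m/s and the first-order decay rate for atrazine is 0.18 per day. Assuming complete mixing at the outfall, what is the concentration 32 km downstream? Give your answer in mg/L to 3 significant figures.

0.0729 mg/L

49 L/s = 0.049 m³/s.
390 L/s = 0.39 m³/s.
9.93 µg/L = 0.00993 mg/L.
After complete mixing, C₀ = (0.049·0.637 + 0.39·0.00993) / 0.439 = 0.07992 mg/L.
Travel time t = 3.2e+04 m / 0.73 m/s = 4.384e+04 s = 0.5074 d.
C = 0.07992·exp(−0.18·0.5074) = 0.07992·0.9127 = 0.07295 mg/L.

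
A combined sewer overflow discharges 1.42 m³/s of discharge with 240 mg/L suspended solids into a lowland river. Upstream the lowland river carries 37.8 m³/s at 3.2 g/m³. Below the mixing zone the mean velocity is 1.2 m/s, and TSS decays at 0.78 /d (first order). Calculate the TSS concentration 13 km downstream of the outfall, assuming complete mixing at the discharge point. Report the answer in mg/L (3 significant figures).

After complete mixing, C₀ = (1.42·240 + 37.8·3.2) / 39.22 = 11.77 mg/L.
Travel time t = 1.3e+04 m / 1.2 m/s = 1.083e+04 s = 0.1254 d.
C = 11.77·exp(−0.78·0.1254) = 11.77·0.9068 = 10.68 mg/L.

10.7 mg/L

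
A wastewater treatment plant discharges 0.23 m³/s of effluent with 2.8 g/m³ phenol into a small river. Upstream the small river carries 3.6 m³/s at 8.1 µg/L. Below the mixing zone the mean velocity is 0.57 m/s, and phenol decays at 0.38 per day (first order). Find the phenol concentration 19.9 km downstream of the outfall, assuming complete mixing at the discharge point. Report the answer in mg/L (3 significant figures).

0.151 mg/L

8.1 µg/L = 0.0081 mg/L.
After complete mixing, C₀ = (0.23·2.8 + 3.6·0.0081) / 3.83 = 0.1758 mg/L.
Travel time t = 1.99e+04 m / 0.57 m/s = 3.491e+04 s = 0.4041 d.
C = 0.1758·exp(−0.38·0.4041) = 0.1758·0.8577 = 0.1507 mg/L.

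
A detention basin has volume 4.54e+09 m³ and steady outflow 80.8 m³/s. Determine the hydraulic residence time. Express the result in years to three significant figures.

Q = 80.8 m³/s × 3.156e+07 s/yr = 2.55e+09 m³/yr.
Hydraulic residence time τ = V/Q = 4.54e+09/2.55e+09 = 1.78 yr.

1.78 yr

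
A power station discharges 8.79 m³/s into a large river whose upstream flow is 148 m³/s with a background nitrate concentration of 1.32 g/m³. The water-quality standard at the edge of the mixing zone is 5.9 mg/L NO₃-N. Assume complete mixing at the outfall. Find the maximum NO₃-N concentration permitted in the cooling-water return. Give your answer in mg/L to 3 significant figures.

Mass balance: 5.9·156.8 = 8.79·Cₑ + 148·1.32.
Cₑ = (925.1 − 195.4) / 8.79 = 83.01 mg/L.

83.0 mg/L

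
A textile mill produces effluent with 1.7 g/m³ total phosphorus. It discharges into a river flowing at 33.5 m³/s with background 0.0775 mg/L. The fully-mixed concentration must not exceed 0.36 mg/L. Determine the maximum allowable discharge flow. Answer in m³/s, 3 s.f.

7.06 m³/s

Mass balance at complete mixing: C_std·(Q_w + Q_r) = Q_w·C_e + Q_r·C_b.
Rearranging, Q_w = Q_r·(C_std − C_b)/(C_e − C_std) = 33.5·(0.36 − 0.0775) / (1.7 − 0.36) = 7.062 m³/s.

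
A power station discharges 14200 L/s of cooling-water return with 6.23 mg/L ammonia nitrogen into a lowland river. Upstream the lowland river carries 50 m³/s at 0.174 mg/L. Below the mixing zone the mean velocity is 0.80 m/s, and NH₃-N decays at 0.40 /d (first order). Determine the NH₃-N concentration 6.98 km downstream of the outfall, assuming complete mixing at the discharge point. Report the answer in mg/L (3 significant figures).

14200 L/s = 14.2 m³/s.
After complete mixing, C₀ = (14.2·6.23 + 50·0.174) / 64.2 = 1.513 mg/L.
Travel time t = 6980 m / 0.80 m/s = 8725 s = 0.101 d.
C = 1.513·exp(−0.40·0.101) = 1.513·0.9604 = 1.454 mg/L.

1.45 mg/L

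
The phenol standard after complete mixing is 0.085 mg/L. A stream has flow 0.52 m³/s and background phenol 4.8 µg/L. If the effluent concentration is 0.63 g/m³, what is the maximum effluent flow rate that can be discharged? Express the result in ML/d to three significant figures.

4.8 µg/L = 0.0048 mg/L.
Mass balance at complete mixing: C_std·(Q_w + Q_r) = Q_w·C_e + Q_r·C_b.
Rearranging, Q_w = Q_r·(C_std − C_b)/(C_e − C_std) = 0.52·(0.085 − 0.0048) / (0.63 − 0.085) = 0.07652 m³/s.
= 6.611 ML/d.

6.61 ML/d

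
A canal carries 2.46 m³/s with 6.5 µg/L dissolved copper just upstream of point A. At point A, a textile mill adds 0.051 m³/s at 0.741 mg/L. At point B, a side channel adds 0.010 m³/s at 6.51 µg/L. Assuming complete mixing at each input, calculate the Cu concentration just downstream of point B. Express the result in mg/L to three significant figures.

6.5 µg/L = 0.0065 mg/L.
After input A: C = (2.46·0.0065 + 0.051·0.741) / 2.511 = 0.02142 mg/L.
6.51 µg/L = 0.00651 mg/L.
After input B: C = (2.511·0.02142 + 0.01·0.00651) / 2.521 = 0.02136 mg/L.

0.0214 mg/L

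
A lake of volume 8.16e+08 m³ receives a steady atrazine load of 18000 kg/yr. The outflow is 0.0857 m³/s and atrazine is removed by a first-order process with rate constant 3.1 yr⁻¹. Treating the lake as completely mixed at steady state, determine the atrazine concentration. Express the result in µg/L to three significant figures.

7.11 µg/L

Outflow Q = 0.0857 m³/s × 3.156e+07 s/yr = 2.704e+06 m³/yr.
Steady-state CSTR mass balance: W = Q·C + k·V·C, so C = W/(Q + kV).
Q + kV = 2.704e+06 + 3.1·8.16e+08 = 2.532e+09 m³/yr.
C = 18000/2.532e+09 = 7.108e-06 kg/m³ = 0.007108 mg/L = 7.108 µg/L.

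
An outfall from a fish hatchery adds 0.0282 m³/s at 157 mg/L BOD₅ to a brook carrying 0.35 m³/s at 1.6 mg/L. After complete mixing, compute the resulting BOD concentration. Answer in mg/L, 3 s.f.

13.2 mg/L

Flow-weighted mixing gives C = (0.0282·157 + 0.35·1.6) / (0.0282 + 0.35) = 4.987/0.3782 = 13.19 mg/L.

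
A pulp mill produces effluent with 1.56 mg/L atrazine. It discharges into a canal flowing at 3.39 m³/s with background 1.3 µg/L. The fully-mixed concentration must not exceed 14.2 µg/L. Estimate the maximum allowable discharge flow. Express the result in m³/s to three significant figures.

0.0283 m³/s

1.3 µg/L = 0.0013 mg/L.
14.2 µg/L = 0.0142 mg/L.
Mass balance at complete mixing: C_std·(Q_w + Q_r) = Q_w·C_e + Q_r·C_b.
Rearranging, Q_w = Q_r·(C_std − C_b)/(C_e − C_std) = 3.39·(0.0142 − 0.0013) / (1.56 − 0.0142) = 0.02829 m³/s.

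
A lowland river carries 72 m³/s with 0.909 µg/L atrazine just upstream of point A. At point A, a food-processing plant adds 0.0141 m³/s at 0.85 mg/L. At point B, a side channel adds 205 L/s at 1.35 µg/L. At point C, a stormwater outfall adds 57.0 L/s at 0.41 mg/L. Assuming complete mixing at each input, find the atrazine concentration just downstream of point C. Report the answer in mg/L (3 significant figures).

0.00140 mg/L

0.909 µg/L = 0.000909 mg/L.
After input A: C = (72·0.000909 + 0.0141·0.85) / 72.01 = 0.001075 mg/L.
205 L/s = 0.205 m³/s.
1.35 µg/L = 0.00135 mg/L.
After input B: C = (72.01·0.001075 + 0.205·0.00135) / 72.22 = 0.001076 mg/L.
57.0 L/s = 0.057 m³/s.
After input C: C = (72.22·0.001076 + 0.057·0.41) / 72.28 = 0.001399 mg/L.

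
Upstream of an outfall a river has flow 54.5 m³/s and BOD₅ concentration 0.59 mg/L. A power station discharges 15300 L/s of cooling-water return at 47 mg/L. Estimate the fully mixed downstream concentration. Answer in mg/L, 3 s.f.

15300 L/s = 15.3 m³/s.
By mass balance at complete mixing, C = (15.3·47 + 54.5·0.59) / (15.3 + 54.5) = 751.3/69.8 = 10.76 mg/L.

10.8 mg/L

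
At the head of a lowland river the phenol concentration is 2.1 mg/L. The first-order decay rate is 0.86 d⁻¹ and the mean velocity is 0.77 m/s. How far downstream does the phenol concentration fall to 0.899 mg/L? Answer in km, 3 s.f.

65.6 km

From C = C₀·e^(−kt), t = ln(C₀/C)/k = ln(2.1/0.899)/0.86 = 0.8484/0.86 = 0.9865 d.
Distance = v·t = 0.77 m/s × 8.524e+04 s = 6.563e+04 m = 65.63 km.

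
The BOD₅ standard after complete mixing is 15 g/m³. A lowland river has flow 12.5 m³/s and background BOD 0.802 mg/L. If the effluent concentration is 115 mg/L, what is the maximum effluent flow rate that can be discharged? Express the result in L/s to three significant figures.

Mass balance at complete mixing: C_std·(Q_w + Q_r) = Q_w·C_e + Q_r·C_b.
Rearranging, Q_w = Q_r·(C_std − C_b)/(C_e − C_std) = 12.5·(15 − 0.802) / (115 − 15) = 1.775 m³/s.
= 1775 L/s.

1770 L/s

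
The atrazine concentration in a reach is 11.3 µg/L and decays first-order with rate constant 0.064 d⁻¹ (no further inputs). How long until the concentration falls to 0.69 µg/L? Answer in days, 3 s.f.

43.7 d

t = ln(C₀/C)/k = ln(11.3/0.69)/0.064 = 2.796/0.064 = 43.69 d.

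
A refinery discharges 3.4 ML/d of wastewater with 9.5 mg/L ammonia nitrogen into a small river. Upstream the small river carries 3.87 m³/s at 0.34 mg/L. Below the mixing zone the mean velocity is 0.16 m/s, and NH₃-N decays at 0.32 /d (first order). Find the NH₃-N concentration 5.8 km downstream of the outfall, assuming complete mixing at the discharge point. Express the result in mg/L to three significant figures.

3.4 ML/d = 0.03935 m³/s.
After complete mixing, C₀ = (0.03935·9.5 + 3.87·0.34) / 3.909 = 0.4322 mg/L.
Travel time t = 5800 m / 0.16 m/s = 3.625e+04 s = 0.4196 d.
C = 0.4322·exp(−0.32·0.4196) = 0.4322·0.8744 = 0.3779 mg/L.

0.378 mg/L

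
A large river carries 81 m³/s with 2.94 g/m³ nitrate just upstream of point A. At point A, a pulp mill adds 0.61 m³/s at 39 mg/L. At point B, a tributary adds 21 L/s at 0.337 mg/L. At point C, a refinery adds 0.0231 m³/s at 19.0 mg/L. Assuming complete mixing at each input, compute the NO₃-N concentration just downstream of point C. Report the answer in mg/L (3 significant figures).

3.21 mg/L

After input A: C = (81·2.94 + 0.61·39) / 81.61 = 3.21 mg/L.
21 L/s = 0.021 m³/s.
After input B: C = (81.61·3.21 + 0.021·0.337) / 81.63 = 3.209 mg/L.
After input C: C = (81.63·3.209 + 0.0231·19) / 81.65 = 3.213 mg/L.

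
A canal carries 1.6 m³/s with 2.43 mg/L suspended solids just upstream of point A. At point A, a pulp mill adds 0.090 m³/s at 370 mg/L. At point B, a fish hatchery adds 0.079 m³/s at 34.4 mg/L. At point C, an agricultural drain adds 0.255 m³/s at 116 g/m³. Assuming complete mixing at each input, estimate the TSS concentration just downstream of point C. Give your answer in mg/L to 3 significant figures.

After input A: C = (1.6·2.43 + 0.09·370) / 1.69 = 22 mg/L.
After input B: C = (1.69·22 + 0.079·34.4) / 1.769 = 22.56 mg/L.
After input C: C = (1.769·22.56 + 0.255·116) / 2.024 = 34.33 mg/L.

34.3 mg/L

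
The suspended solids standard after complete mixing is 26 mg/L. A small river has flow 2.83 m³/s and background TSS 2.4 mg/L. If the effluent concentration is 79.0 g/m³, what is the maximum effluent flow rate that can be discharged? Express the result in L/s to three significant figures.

1260 L/s

Mass balance at complete mixing: C_std·(Q_w + Q_r) = Q_w·C_e + Q_r·C_b.
Rearranging, Q_w = Q_r·(C_std − C_b)/(C_e − C_std) = 2.83·(26 − 2.4) / (79 − 26) = 1.26 m³/s.
= 1260 L/s.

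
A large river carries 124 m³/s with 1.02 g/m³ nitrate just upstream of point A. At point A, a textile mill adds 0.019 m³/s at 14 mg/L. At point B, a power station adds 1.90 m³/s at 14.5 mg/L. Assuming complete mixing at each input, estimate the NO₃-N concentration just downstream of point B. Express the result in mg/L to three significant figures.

1.23 mg/L

After input A: C = (124·1.02 + 0.019·14) / 124 = 1.022 mg/L.
After input B: C = (124·1.022 + 1.9·14.5) / 125.9 = 1.225 mg/L.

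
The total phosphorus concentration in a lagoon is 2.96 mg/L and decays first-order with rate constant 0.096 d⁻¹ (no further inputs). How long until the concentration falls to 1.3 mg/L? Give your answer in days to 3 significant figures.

t = ln(C₀/C)/k = ln(2.96/1.3)/0.096 = 0.8228/0.096 = 8.571 d.

8.57 d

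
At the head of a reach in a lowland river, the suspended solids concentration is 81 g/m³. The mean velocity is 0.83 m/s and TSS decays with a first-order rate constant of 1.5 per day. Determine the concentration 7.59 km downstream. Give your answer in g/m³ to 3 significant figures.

Travel time t = 7.59 km / 0.83 m/s = 7590/0.83 = 9145 s = 0.1058 d.
First-order decay: C = 81·exp(−1.5·0.1058) = 81·0.8532 = 69.11 g/m³.

69.1 g/m³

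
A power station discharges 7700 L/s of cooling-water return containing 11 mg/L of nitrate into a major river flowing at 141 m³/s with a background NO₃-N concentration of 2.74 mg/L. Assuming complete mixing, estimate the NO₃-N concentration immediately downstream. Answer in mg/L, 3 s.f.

3.17 mg/L

7700 L/s = 7.7 m³/s.
Flow-weighted mixing gives C = (7.7·11 + 141·2.74) / (7.7 + 141) = 471/148.7 = 3.168 mg/L.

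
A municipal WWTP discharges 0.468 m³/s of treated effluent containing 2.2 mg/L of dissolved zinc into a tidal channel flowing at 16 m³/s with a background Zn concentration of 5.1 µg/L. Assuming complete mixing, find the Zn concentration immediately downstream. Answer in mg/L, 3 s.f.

0.0675 mg/L

5.1 µg/L = 0.0051 mg/L.
By mass balance at complete mixing, C = (0.468·2.2 + 16·0.0051) / (0.468 + 16) = 1.111/16.47 = 0.06748 mg/L.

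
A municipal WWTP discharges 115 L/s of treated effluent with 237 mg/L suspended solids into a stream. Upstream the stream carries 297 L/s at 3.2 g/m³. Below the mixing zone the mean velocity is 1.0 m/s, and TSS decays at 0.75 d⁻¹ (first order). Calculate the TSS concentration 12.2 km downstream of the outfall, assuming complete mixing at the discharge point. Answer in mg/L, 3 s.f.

61.6 mg/L

115 L/s = 0.115 m³/s.
297 L/s = 0.297 m³/s.
After complete mixing, C₀ = (0.115·237 + 0.297·3.2) / 0.412 = 68.46 mg/L.
Travel time t = 1.22e+04 m / 1.0 m/s = 1.22e+04 s = 0.1412 d.
C = 68.46·exp(−0.75·0.1412) = 68.46·0.8995 = 61.58 mg/L.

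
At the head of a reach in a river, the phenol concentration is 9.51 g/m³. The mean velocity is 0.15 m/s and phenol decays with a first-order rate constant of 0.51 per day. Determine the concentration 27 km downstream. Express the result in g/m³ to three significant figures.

3.29 g/m³

Travel time t = 27 km / 0.15 m/s = 2.7e+04/0.15 = 1.8e+05 s = 2.083 d.
First-order decay: C = 9.51·exp(−0.51·2.083) = 9.51·0.3456 = 3.287 g/m³.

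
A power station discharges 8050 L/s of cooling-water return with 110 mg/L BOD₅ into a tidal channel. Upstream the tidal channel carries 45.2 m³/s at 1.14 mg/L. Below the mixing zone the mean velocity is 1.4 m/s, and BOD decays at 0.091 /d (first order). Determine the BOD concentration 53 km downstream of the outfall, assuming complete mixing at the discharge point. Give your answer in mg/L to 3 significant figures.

8050 L/s = 8.05 m³/s.
After complete mixing, C₀ = (8.05·110 + 45.2·1.14) / 53.25 = 17.6 mg/L.
Travel time t = 5.3e+04 m / 1.4 m/s = 3.786e+04 s = 0.4382 d.
C = 17.6·exp(−0.091·0.4382) = 17.6·0.9609 = 16.91 mg/L.

16.9 mg/L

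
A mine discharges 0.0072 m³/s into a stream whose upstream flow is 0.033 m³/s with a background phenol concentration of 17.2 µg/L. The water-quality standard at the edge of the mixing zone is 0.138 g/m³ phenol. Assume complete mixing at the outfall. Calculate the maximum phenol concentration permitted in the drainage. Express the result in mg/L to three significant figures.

17.2 µg/L = 0.0172 mg/L.
Mass balance: 0.138·0.0402 = 0.0072·Cₑ + 0.033·0.0172.
Cₑ = (0.005548 − 0.0005676) / 0.0072 = 0.6917 mg/L.

0.692 mg/L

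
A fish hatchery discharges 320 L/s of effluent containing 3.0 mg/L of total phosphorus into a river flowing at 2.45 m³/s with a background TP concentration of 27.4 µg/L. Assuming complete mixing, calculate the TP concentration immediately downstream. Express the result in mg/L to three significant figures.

320 L/s = 0.32 m³/s.
27.4 µg/L = 0.0274 mg/L.
Flow-weighted mixing gives C = (0.32·3 + 2.45·0.0274) / (0.32 + 2.45) = 1.027/2.77 = 0.3708 mg/L.

0.371 mg/L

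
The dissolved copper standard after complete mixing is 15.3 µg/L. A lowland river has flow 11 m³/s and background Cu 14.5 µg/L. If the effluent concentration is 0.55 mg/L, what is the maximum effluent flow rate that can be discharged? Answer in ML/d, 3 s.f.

1.42 ML/d

14.5 µg/L = 0.0145 mg/L.
15.3 µg/L = 0.0153 mg/L.
Mass balance at complete mixing: C_std·(Q_w + Q_r) = Q_w·C_e + Q_r·C_b.
Rearranging, Q_w = Q_r·(C_std − C_b)/(C_e − C_std) = 11·(0.0153 − 0.0145) / (0.55 − 0.0153) = 0.01646 m³/s.
= 1.422 ML/d.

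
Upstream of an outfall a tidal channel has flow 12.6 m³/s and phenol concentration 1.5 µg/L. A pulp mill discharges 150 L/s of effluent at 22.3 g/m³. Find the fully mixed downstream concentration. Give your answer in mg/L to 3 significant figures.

0.264 mg/L

150 L/s = 0.15 m³/s.
1.5 µg/L = 0.0015 mg/L.
Conservation of mass across the mixing zone: C = (0.15·22.3 + 12.6·0.0015) / (0.15 + 12.6) = 3.364/12.75 = 0.2638 mg/L.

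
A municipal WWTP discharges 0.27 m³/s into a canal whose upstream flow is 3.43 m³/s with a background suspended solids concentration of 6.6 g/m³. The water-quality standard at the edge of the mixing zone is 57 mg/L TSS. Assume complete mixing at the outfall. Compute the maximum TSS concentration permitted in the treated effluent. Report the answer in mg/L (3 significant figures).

Mass balance: 57·3.7 = 0.27·Cₑ + 3.43·6.6.
Cₑ = (210.9 − 22.64) / 0.27 = 697.3 mg/L.

697 mg/L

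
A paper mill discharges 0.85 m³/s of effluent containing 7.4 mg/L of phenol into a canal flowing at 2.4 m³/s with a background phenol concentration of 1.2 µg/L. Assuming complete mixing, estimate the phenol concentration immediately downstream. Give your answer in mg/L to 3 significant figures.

1.94 mg/L

1.2 µg/L = 0.0012 mg/L.
Flow-weighted mixing gives C = (0.85·7.4 + 2.4·0.0012) / (0.85 + 2.4) = 6.293/3.25 = 1.936 mg/L.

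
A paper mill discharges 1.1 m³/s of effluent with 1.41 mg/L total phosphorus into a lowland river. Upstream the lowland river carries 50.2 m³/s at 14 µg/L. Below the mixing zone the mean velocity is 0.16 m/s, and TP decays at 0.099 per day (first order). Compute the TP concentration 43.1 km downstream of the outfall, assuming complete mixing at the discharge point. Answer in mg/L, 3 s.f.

0.0323 mg/L

14 µg/L = 0.014 mg/L.
After complete mixing, C₀ = (1.1·1.41 + 50.2·0.014) / 51.3 = 0.04393 mg/L.
Travel time t = 4.31e+04 m / 0.16 m/s = 2.694e+05 s = 3.118 d.
C = 0.04393·exp(−0.099·3.118) = 0.04393·0.7344 = 0.03227 mg/L.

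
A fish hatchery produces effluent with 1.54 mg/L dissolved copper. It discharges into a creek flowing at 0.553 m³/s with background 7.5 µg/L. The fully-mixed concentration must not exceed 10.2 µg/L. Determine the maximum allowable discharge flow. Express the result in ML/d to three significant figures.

0.0843 ML/d

7.5 µg/L = 0.0075 mg/L.
10.2 µg/L = 0.0102 mg/L.
Mass balance at complete mixing: C_std·(Q_w + Q_r) = Q_w·C_e + Q_r·C_b.
Rearranging, Q_w = Q_r·(C_std − C_b)/(C_e − C_std) = 0.553·(0.0102 − 0.0075) / (1.54 − 0.0102) = 0.000976 m³/s.
= 0.08433 ML/d.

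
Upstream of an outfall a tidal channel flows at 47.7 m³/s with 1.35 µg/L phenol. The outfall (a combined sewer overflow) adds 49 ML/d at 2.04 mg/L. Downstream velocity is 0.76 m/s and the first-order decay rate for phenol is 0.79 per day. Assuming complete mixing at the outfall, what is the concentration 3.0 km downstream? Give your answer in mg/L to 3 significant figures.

0.0244 mg/L

49 ML/d = 0.5671 m³/s.
1.35 µg/L = 0.00135 mg/L.
After complete mixing, C₀ = (0.5671·2.04 + 47.7·0.00135) / 48.27 = 0.0253 mg/L.
Travel time t = 3000 m / 0.76 m/s = 3947 s = 0.04569 d.
C = 0.0253·exp(−0.79·0.04569) = 0.0253·0.9646 = 0.02441 mg/L.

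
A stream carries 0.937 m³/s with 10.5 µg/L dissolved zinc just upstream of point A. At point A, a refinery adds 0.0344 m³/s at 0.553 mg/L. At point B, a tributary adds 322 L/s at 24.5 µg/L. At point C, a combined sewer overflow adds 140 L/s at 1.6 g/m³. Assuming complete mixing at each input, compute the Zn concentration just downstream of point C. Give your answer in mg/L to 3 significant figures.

0.182 mg/L

10.5 µg/L = 0.0105 mg/L.
After input A: C = (0.937·0.0105 + 0.0344·0.553) / 0.9714 = 0.02971 mg/L.
322 L/s = 0.322 m³/s.
24.5 µg/L = 0.0245 mg/L.
After input B: C = (0.9714·0.02971 + 0.322·0.0245) / 1.293 = 0.02841 mg/L.
140 L/s = 0.14 m³/s.
After input C: C = (1.293·0.02841 + 0.14·1.6) / 1.433 = 0.1819 mg/L.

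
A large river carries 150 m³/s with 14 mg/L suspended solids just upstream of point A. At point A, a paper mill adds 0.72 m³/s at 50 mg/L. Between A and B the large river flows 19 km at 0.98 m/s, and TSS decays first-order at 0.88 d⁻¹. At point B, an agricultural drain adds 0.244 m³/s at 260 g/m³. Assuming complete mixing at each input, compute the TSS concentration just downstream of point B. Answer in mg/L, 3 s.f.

After input A: C = (150·14 + 0.72·50) / 150.7 = 14.17 mg/L.
Over the 19 km reach to input B (t = 1.939e+04 s = 0.2244 d), decay gives C = 14.17·exp(−0.88·0.2244) = 11.63 mg/L.
After input B: C = (150.7·11.63 + 0.244·260) / 151 = 12.03 mg/L.

12.0 mg/L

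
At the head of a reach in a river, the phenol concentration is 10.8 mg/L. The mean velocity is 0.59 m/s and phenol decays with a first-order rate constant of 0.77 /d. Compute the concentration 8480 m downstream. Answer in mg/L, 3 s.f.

Travel time t = 8480 m / 0.59 m/s = 8480/0.59 = 1.437e+04 s = 0.1664 d.
First-order decay: C = 10.8·exp(−0.77·0.1664) = 10.8·0.8798 = 9.502 mg/L.

9.50 mg/L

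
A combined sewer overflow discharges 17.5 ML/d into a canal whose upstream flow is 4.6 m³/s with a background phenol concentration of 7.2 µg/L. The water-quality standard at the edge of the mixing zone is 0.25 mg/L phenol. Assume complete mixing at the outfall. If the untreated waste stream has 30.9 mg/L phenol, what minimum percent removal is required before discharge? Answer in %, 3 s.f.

81.3 %

17.5 ML/d = 0.2025 m³/s.
7.2 µg/L = 0.0072 mg/L.
Mass balance: 0.25·4.803 = 0.2025·Cₑ + 4.6·0.0072.
Cₑ = (1.201 − 0.03312) / 0.2025 = 5.764 mg/L.
Required removal = 1 − 5.764/30.9 = 81.35 %.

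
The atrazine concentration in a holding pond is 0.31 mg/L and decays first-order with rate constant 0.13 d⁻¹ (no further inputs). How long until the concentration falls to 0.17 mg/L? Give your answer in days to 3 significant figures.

4.62 d

t = ln(C₀/C)/k = ln(0.31/0.17)/0.13 = 0.6008/0.13 = 4.621 d.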